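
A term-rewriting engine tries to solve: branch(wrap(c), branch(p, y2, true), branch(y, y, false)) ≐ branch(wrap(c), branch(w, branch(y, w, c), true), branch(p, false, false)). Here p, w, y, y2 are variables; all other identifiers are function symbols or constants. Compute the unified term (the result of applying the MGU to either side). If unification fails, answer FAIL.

Decompose branch/3: wrap(c) ≐ wrap(c),  branch(p, y2, true) ≐ branch(w, branch(y, w, c), true),  branch(y, y, false) ≐ branch(p, false, false).
Delete trivial equation wrap(c) ≐ wrap(c).
Decompose branch/3: p ≐ w,  y2 ≐ branch(y, w, c),  true ≐ true.
Bind p := w; substituting into the one remaining equation that mentions p gives: branch(y, y, false) ≐ branch(w, false, false).
Bind y2 := branch(y, w, c); no other remaining equation mentions y2.
Delete trivial equation true ≐ true.
Decompose branch/3: y ≐ w,  y ≐ false,  false ≐ false.
Bind y := w; substituting into the one remaining equation that mentions y gives: w ≐ false. Substituting into the earlier binding gives y2 := branch(w, w, c).
Bind w := false; no other remaining equation mentions w. Substituting into the earlier bindings gives p := false, y2 := branch(false, false, c), y := false.
Delete trivial equation false ≐ false.
Applying the MGU to either side gives branch(wrap(c), branch(false, branch(false, false, c), true), branch(false, false, false)).

branch(wrap(c), branch(false, branch(false, false, c), true), branch(false, false, false))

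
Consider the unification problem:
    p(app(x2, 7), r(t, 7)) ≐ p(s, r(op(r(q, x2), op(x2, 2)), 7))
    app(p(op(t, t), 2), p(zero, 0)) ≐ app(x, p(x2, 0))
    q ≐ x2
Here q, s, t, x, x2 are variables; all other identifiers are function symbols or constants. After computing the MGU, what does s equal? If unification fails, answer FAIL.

app(zero, 7)

Decompose p/2: app(x2, 7) ≐ s,  r(t, 7) ≐ r(op(r(q, x2), op(x2, 2)), 7).
Bind s := app(x2, 7); no other remaining equation mentions s.
Decompose r/2: t ≐ op(r(q, x2), op(x2, 2)),  7 ≐ 7.
Bind t := op(r(q, x2), op(x2, 2)); substituting into the one remaining equation that mentions t gives: app(p(op(op(r(q, x2), op(x2, 2)), op(r(q, x2), op(x2, 2))), 2), p(zero, 0)) ≐ app(x, p(x2, 0)).
Delete trivial equation 7 ≐ 7.
Decompose app/2: p(op(op(r(q, x2), op(x2, 2)), op(r(q, x2), op(x2, 2))), 2) ≐ x,  p(zero, 0) ≐ p(x2, 0).
Bind x := p(op(op(r(q, x2), op(x2, 2)), op(r(q, x2), op(x2, 2))), 2); no other remaining equation mentions x.
Decompose p/2: zero ≐ x2,  0 ≐ 0.
Bind x2 := zero; substituting into the one remaining equation that mentions x2 gives: q ≐ zero. Substituting into the earlier bindings gives s := app(zero, 7), t := op(r(q, zero), op(zero, 2)), x := p(op(op(r(q, zero), op(zero, 2)), op(r(q, zero), op(zero, 2))), 2).
Delete trivial equation 0 ≐ 0.
Bind q := zero. Substituting into the earlier bindings gives t := op(r(zero, zero), op(zero, 2)), x := p(op(op(r(zero, zero), op(zero, 2)), op(r(zero, zero), op(zero, 2))), 2).
MGU = { s ↦ app(zero, 7), t ↦ op(r(zero, zero), op(zero, 2)), x ↦ p(op(op(r(zero, zero), op(zero, 2)), op(r(zero, zero), op(zero, 2))), 2), x2 ↦ zero, q ↦ zero }, so s ↦ app(zero, 7).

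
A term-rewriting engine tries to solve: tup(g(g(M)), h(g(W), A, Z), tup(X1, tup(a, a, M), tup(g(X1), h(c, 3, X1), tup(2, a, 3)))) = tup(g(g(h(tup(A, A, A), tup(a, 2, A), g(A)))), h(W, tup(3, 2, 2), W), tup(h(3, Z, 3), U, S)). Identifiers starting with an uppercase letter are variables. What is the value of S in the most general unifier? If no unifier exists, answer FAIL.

Decompose tup/3: g(g(M)) = g(g(h(tup(A, A, A), tup(a, 2, A), g(A)))),  h(g(W), A, Z) = h(W, tup(3, 2, 2), W),  tup(X1, tup(a, a, M), tup(g(X1), h(c, 3, X1), tup(2, a, 3))) = tup(h(3, Z, 3), U, S).
Decompose g/1: g(M) = g(h(tup(A, A, A), tup(a, 2, A), g(A))).
Decompose g/1: M = h(tup(A, A, A), tup(a, 2, A), g(A)).
Bind M := h(tup(A, A, A), tup(a, 2, A), g(A)); substituting into the one remaining equation that mentions M gives: tup(X1, tup(a, a, h(tup(A, A, A), tup(a, 2, A), g(A))), tup(g(X1), h(c, 3, X1), tup(2, a, 3))) = tup(h(3, Z, 3), U, S).
Decompose h/3: g(W) = W,  A = tup(3, 2, 2),  Z = W.
Occurs check fails: W occurs in g(W); the equation W = g(W) has no finite solution.

FAIL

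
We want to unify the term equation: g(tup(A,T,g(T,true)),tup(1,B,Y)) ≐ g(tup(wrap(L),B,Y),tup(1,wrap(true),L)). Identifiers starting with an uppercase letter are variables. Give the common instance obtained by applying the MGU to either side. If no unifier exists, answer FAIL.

Decompose g/2: tup(A,T,g(T,true)) ≐ tup(wrap(L),B,Y),  tup(1,B,Y) ≐ tup(1,wrap(true),L).
Decompose tup/3: A ≐ wrap(L),  T ≐ B,  g(T,true) ≐ Y.
Bind A := wrap(L); no other remaining equation mentions A.
Bind T := B; substituting into the one remaining equation that mentions T gives: g(B,true) ≐ Y.
Bind Y := g(B,true); substituting into the remaining equation gives: tup(1,B,g(B,true)) ≐ tup(1,wrap(true),L).
Decompose tup/3: 1 ≐ 1,  B ≐ wrap(true),  g(B,true) ≐ L.
Delete trivial equation 1 ≐ 1.
Bind B := wrap(true); substituting into the remaining equation gives: g(wrap(true),true) ≐ L. Substituting into the earlier bindings gives T := wrap(true), Y := g(wrap(true),true).
Bind L := g(wrap(true),true). Substituting into the earlier binding gives A := wrap(g(wrap(true),true)).
Applying the MGU to either side gives g(tup(wrap(g(wrap(true),true)),wrap(true),g(wrap(true),true)),tup(1,wrap(true),g(wrap(true),true))).

g(tup(wrap(g(wrap(true),true)),wrap(true),g(wrap(true),true)),tup(1,wrap(true),g(wrap(true),true)))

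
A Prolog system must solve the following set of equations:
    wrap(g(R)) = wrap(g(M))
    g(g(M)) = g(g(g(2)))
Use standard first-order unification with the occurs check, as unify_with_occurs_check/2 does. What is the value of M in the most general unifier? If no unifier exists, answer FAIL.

g(2)

Decompose wrap/1: g(R) = g(M).
Decompose g/1: R = M.
Bind R := M; no other remaining equation mentions R.
Decompose g/1: g(M) = g(g(2)).
Decompose g/1: M = g(2).
Bind M := g(2). Substituting into the earlier binding gives R := g(2).
MGU = { R = g(2), M = g(2) }, so M = g(2).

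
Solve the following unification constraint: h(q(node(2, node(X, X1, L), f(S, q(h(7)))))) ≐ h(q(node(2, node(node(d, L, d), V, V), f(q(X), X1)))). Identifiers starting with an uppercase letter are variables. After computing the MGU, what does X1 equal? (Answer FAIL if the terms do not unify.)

q(h(7))

Decompose h/1: q(node(2, node(X, X1, L), f(S, q(h(7))))) ≐ q(node(2, node(node(d, L, d), V, V), f(q(X), X1))).
Decompose q/1: node(2, node(X, X1, L), f(S, q(h(7)))) ≐ node(2, node(node(d, L, d), V, V), f(q(X), X1)).
Decompose node/3: 2 ≐ 2,  node(X, X1, L) ≐ node(node(d, L, d), V, V),  f(S, q(h(7))) ≐ f(q(X), X1).
Delete trivial equation 2 ≐ 2.
Decompose node/3: X ≐ node(d, L, d),  X1 ≐ V,  L ≐ V.
Bind X := node(d, L, d); substituting into the one remaining equation that mentions X gives: f(S, q(h(7))) ≐ f(q(node(d, L, d)), X1).
Bind X1 := V; substituting into the one remaining equation that mentions X1 gives: f(S, q(h(7))) ≐ f(q(node(d, L, d)), V).
Bind L := V; substituting into the remaining equation gives: f(S, q(h(7))) ≐ f(q(node(d, V, d)), V). Substituting into the earlier binding gives X := node(d, V, d).
Decompose f/2: S ≐ q(node(d, V, d)),  q(h(7)) ≐ V.
Bind S := q(node(d, V, d)); no other remaining equation mentions S.
Bind V := q(h(7)). Substituting into the earlier bindings gives X := node(d, q(h(7)), d), X1 := q(h(7)), L := q(h(7)), S := q(node(d, q(h(7)), d)).
MGU = { X := node(d, q(h(7)), d), X1 := q(h(7)), L := q(h(7)), S := q(node(d, q(h(7)), d)), V := q(h(7)) }, so X1 := q(h(7)).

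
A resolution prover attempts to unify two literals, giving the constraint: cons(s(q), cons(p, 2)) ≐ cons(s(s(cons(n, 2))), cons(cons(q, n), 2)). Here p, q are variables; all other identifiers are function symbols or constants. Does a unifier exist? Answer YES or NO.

Decompose cons/2: s(q) ≐ s(s(cons(n, 2))),  cons(p, 2) ≐ cons(cons(q, n), 2).
Decompose s/1: q ≐ s(cons(n, 2)).
Bind q := s(cons(n, 2)); substituting into the remaining equation gives: cons(p, 2) ≐ cons(cons(s(cons(n, 2)), n), 2).
Decompose cons/2: p ≐ cons(s(cons(n, 2)), n),  2 ≐ 2.
Bind p := cons(s(cons(n, 2)), n); no other remaining equation mentions p.
Delete trivial equation 2 ≐ 2.
No equations remain and no clash or occurs-check failure arose, so a unifier exists.

YES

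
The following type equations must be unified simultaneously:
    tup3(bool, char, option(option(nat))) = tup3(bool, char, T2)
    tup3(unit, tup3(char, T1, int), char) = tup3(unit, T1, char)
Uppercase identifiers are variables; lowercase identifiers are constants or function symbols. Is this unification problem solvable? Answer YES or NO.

Decompose tup3/3: bool = bool,  char = char,  option(option(nat)) = T2.
Delete trivial equation bool = bool.
Delete trivial equation char = char.
Bind T2 := option(option(nat)); no other remaining equation mentions T2.
Decompose tup3/3: unit = unit,  tup3(char, T1, int) = T1,  char = char.
Delete trivial equation unit = unit.
Occurs check fails: T1 occurs in tup3(char, T1, int); the equation T1 = tup3(char, T1, int) has no finite solution.

NO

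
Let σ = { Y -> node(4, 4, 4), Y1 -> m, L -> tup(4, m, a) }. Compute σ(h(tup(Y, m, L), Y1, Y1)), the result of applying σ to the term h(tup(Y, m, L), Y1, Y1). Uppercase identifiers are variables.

Replace each occurrence of Y with node(4, 4, 4).
Replace each occurrence of Y1 with m.
Replace each occurrence of L with tup(4, m, a).
Result: h(tup(node(4, 4, 4), m, tup(4, m, a)), m, m).

h(tup(node(4, 4, 4), m, tup(4, m, a)), m, m)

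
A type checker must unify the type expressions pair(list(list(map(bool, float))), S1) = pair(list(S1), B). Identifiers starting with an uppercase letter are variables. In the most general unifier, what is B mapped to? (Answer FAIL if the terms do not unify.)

Decompose pair/2: list(list(map(bool, float))) = list(S1),  S1 = B.
Decompose list/1: list(map(bool, float)) = S1.
Bind S1 := list(map(bool, float)); substituting into the remaining equation gives: list(map(bool, float)) = B.
Bind B := list(map(bool, float)).
MGU = { S1 -> list(map(bool, float)), B -> list(map(bool, float)) }, so B -> list(map(bool, float)).

list(map(bool, float))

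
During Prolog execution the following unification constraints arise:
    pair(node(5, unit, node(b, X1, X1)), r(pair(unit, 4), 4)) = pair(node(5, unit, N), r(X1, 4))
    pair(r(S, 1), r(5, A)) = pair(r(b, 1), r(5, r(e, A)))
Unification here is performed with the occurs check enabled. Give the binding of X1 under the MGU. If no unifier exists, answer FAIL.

Decompose pair/2: node(5, unit, node(b, X1, X1)) = node(5, unit, N),  r(pair(unit, 4), 4) = r(X1, 4).
Decompose node/3: 5 = 5,  unit = unit,  node(b, X1, X1) = N.
Delete trivial equation 5 = 5.
Delete trivial equation unit = unit.
Bind N := node(b, X1, X1); no other remaining equation mentions N.
Decompose r/2: pair(unit, 4) = X1,  4 = 4.
Bind X1 := pair(unit, 4); no other remaining equation mentions X1. Substituting into the earlier binding gives N := node(b, pair(unit, 4), pair(unit, 4)).
Delete trivial equation 4 = 4.
Decompose pair/2: r(S, 1) = r(b, 1),  r(5, A) = r(5, r(e, A)).
Decompose r/2: S = b,  1 = 1.
Bind S := b; no other remaining equation mentions S.
Delete trivial equation 1 = 1.
Decompose r/2: 5 = 5,  A = r(e, A).
Delete trivial equation 5 = 5.
Occurs check fails: A occurs in r(e, A); the equation A = r(e, A) has no finite solution.

FAIL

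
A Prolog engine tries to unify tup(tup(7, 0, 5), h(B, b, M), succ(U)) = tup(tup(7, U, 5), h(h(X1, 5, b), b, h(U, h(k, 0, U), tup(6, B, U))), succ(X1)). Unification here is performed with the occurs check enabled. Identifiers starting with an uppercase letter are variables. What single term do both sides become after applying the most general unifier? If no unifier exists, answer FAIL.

tup(tup(7, 0, 5), h(h(0, 5, b), b, h(0, h(k, 0, 0), tup(6, h(0, 5, b), 0))), succ(0))

Decompose tup/3: tup(7, 0, 5) = tup(7, U, 5),  h(B, b, M) = h(h(X1, 5, b), b, h(U, h(k, 0, U), tup(6, B, U))),  succ(U) = succ(X1).
Decompose tup/3: 7 = 7,  0 = U,  5 = 5.
Delete trivial equation 7 = 7.
Bind U := 0; substituting into the 2 remaining equations that mention U gives: h(B, b, M) = h(h(X1, 5, b), b, h(0, h(k, 0, 0), tup(6, B, 0))),  succ(0) = succ(X1).
Delete trivial equation 5 = 5.
Decompose h/3: B = h(X1, 5, b),  b = b,  M = h(0, h(k, 0, 0), tup(6, B, 0)).
Bind B := h(X1, 5, b); substituting into the one remaining equation that mentions B gives: M = h(0, h(k, 0, 0), tup(6, h(X1, 5, b), 0)).
Delete trivial equation b = b.
Bind M := h(0, h(k, 0, 0), tup(6, h(X1, 5, b), 0)); no other remaining equation mentions M.
Decompose succ/1: 0 = X1.
Bind X1 := 0. Substituting into the earlier bindings gives B := h(0, 5, b), M := h(0, h(k, 0, 0), tup(6, h(0, 5, b), 0)).
Applying the MGU to either side gives tup(tup(7, 0, 5), h(h(0, 5, b), b, h(0, h(k, 0, 0), tup(6, h(0, 5, b), 0))), succ(0)).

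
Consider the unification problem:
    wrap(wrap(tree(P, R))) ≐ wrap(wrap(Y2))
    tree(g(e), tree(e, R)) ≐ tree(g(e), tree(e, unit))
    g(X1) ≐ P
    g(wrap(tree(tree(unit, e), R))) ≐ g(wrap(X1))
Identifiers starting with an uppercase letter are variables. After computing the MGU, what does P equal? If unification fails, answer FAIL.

g(tree(tree(unit, e), unit))

Decompose wrap/1: wrap(tree(P, R)) ≐ wrap(Y2).
Decompose wrap/1: tree(P, R) ≐ Y2.
Bind Y2 := tree(P, R); no other remaining equation mentions Y2.
Decompose tree/2: g(e) ≐ g(e),  tree(e, R) ≐ tree(e, unit).
Delete trivial equation g(e) ≐ g(e).
Decompose tree/2: e ≐ e,  R ≐ unit.
Delete trivial equation e ≐ e.
Bind R := unit; substituting into the one remaining equation that mentions R gives: g(wrap(tree(tree(unit, e), unit))) ≐ g(wrap(X1)). Substituting into the earlier binding gives Y2 := tree(P, unit).
Bind P := g(X1); no other remaining equation mentions P. Substituting into the earlier binding gives Y2 := tree(g(X1), unit).
Decompose g/1: wrap(tree(tree(unit, e), unit)) ≐ wrap(X1).
Decompose wrap/1: tree(tree(unit, e), unit) ≐ X1.
Bind X1 := tree(tree(unit, e), unit). Substituting into the earlier bindings gives Y2 := tree(g(tree(tree(unit, e), unit)), unit), P := g(tree(tree(unit, e), unit)).
MGU = { Y2 := tree(g(tree(tree(unit, e), unit)), unit), R := unit, P := g(tree(tree(unit, e), unit)), X1 := tree(tree(unit, e), unit) }, so P := g(tree(tree(unit, e), unit)).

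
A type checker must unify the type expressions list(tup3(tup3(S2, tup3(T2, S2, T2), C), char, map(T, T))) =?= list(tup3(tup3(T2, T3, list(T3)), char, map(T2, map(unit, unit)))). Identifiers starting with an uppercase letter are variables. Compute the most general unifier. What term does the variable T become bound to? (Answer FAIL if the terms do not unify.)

map(unit, unit)

Decompose list/1: tup3(tup3(S2, tup3(T2, S2, T2), C), char, map(T, T)) =?= tup3(tup3(T2, T3, list(T3)), char, map(T2, map(unit, unit))).
Decompose tup3/3: tup3(S2, tup3(T2, S2, T2), C) =?= tup3(T2, T3, list(T3)),  char =?= char,  map(T, T) =?= map(T2, map(unit, unit)).
Decompose tup3/3: S2 =?= T2,  tup3(T2, S2, T2) =?= T3,  C =?= list(T3).
Bind S2 := T2; substituting into the one remaining equation that mentions S2 gives: tup3(T2, T2, T2) =?= T3.
Bind T3 := tup3(T2, T2, T2); substituting into the one remaining equation that mentions T3 gives: C =?= list(tup3(T2, T2, T2)).
Bind C := list(tup3(T2, T2, T2)); no other remaining equation mentions C.
Delete trivial equation char =?= char.
Decompose map/2: T =?= T2,  T =?= map(unit, unit).
Bind T := T2; substituting into the remaining equation gives: T2 =?= map(unit, unit).
Bind T2 := map(unit, unit). Substituting into the earlier bindings gives S2 := map(unit, unit), T3 := tup3(map(unit, unit), map(unit, unit), map(unit, unit)), C := list(tup3(map(unit, unit), map(unit, unit), map(unit, unit))), T := map(unit, unit).
MGU = { S2 := map(unit, unit), T3 := tup3(map(unit, unit), map(unit, unit), map(unit, unit)), C := list(tup3(map(unit, unit), map(unit, unit), map(unit, unit))), T := map(unit, unit), T2 := map(unit, unit) }, so T := map(unit, unit).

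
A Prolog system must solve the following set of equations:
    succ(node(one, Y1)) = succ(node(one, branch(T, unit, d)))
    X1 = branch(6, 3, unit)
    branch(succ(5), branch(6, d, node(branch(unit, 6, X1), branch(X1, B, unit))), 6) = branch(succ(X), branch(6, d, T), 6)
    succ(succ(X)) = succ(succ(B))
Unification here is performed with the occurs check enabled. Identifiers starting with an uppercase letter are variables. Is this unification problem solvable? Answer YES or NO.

Decompose succ/1: node(one, Y1) = node(one, branch(T, unit, d)).
Decompose node/2: one = one,  Y1 = branch(T, unit, d).
Delete trivial equation one = one.
Bind Y1 := branch(T, unit, d); no other remaining equation mentions Y1.
Bind X1 := branch(6, 3, unit); substituting into the one remaining equation that mentions X1 gives: branch(succ(5), branch(6, d, node(branch(unit, 6, branch(6, 3, unit)), branch(branch(6, 3, unit), B, unit))), 6) = branch(succ(X), branch(6, d, T), 6).
Decompose branch/3: succ(5) = succ(X),  branch(6, d, node(branch(unit, 6, branch(6, 3, unit)), branch(branch(6, 3, unit), B, unit))) = branch(6, d, T),  6 = 6.
Decompose succ/1: 5 = X.
Bind X := 5; substituting into the one remaining equation that mentions X gives: succ(succ(5)) = succ(succ(B)).
Decompose branch/3: 6 = 6,  d = d,  node(branch(unit, 6, branch(6, 3, unit)), branch(branch(6, 3, unit), B, unit)) = T.
Delete trivial equation 6 = 6.
Delete trivial equation d = d.
Bind T := node(branch(unit, 6, branch(6, 3, unit)), branch(branch(6, 3, unit), B, unit)); no other remaining equation mentions T. Substituting into the earlier binding gives Y1 := branch(node(branch(unit, 6, branch(6, 3, unit)), branch(branch(6, 3, unit), B, unit)), unit, d).
Delete trivial equation 6 = 6.
Decompose succ/1: succ(5) = succ(B).
Decompose succ/1: 5 = B.
Bind B := 5. Substituting into the earlier bindings gives Y1 := branch(node(branch(unit, 6, branch(6, 3, unit)), branch(branch(6, 3, unit), 5, unit)), unit, d), T := node(branch(unit, 6, branch(6, 3, unit)), branch(branch(6, 3, unit), 5, unit)).
No equations remain and no clash or occurs-check failure arose, so a unifier exists.

YES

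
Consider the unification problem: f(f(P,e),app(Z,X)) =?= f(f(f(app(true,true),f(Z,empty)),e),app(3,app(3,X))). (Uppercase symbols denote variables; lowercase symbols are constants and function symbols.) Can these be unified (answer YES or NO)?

NO

Decompose f/2: f(P,e) =?= f(f(app(true,true),f(Z,empty)),e),  app(Z,X) =?= app(3,app(3,X)).
Decompose f/2: P =?= f(app(true,true),f(Z,empty)),  e =?= e.
Bind P := f(app(true,true),f(Z,empty)); no other remaining equation mentions P.
Delete trivial equation e =?= e.
Decompose app/2: Z =?= 3,  X =?= app(3,X).
Bind Z := 3; no other remaining equation mentions Z. Substituting into the earlier binding gives P := f(app(true,true),f(3,empty)).
Occurs check fails: X occurs in app(3,X); the equation X =?= app(3,X) has no finite solution.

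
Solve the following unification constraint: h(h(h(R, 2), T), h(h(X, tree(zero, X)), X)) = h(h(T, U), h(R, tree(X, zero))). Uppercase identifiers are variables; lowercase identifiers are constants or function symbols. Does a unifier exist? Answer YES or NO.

Decompose h/2: h(h(R, 2), T) = h(T, U),  h(h(X, tree(zero, X)), X) = h(R, tree(X, zero)).
Decompose h/2: h(R, 2) = T,  T = U.
Bind T := h(R, 2); substituting into the one remaining equation that mentions T gives: h(R, 2) = U.
Bind U := h(R, 2); no other remaining equation mentions U.
Decompose h/2: h(X, tree(zero, X)) = R,  X = tree(X, zero).
Bind R := h(X, tree(zero, X)); no other remaining equation mentions R. Substituting into the earlier bindings gives T := h(h(X, tree(zero, X)), 2), U := h(h(X, tree(zero, X)), 2).
Occurs check fails: X occurs in tree(X, zero); the equation X = tree(X, zero) has no finite solution.

NO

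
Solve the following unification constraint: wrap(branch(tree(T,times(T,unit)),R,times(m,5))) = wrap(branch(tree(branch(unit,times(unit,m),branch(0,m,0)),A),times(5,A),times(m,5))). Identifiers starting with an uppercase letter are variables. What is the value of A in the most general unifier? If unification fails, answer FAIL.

Decompose wrap/1: branch(tree(T,times(T,unit)),R,times(m,5)) = branch(tree(branch(unit,times(unit,m),branch(0,m,0)),A),times(5,A),times(m,5)).
Decompose branch/3: tree(T,times(T,unit)) = tree(branch(unit,times(unit,m),branch(0,m,0)),A),  R = times(5,A),  times(m,5) = times(m,5).
Decompose tree/2: T = branch(unit,times(unit,m),branch(0,m,0)),  times(T,unit) = A.
Bind T := branch(unit,times(unit,m),branch(0,m,0)); substituting into the one remaining equation that mentions T gives: times(branch(unit,times(unit,m),branch(0,m,0)),unit) = A.
Bind A := times(branch(unit,times(unit,m),branch(0,m,0)),unit); substituting into the one remaining equation that mentions A gives: R = times(5,times(branch(unit,times(unit,m),branch(0,m,0)),unit)).
Bind R := times(5,times(branch(unit,times(unit,m),branch(0,m,0)),unit)); no other remaining equation mentions R.
Delete trivial equation times(m,5) = times(m,5).
MGU = { T ↦ branch(unit,times(unit,m),branch(0,m,0)), A ↦ times(branch(unit,times(unit,m),branch(0,m,0)),unit), R ↦ times(5,times(branch(unit,times(unit,m),branch(0,m,0)),unit)) }, so A ↦ times(branch(unit,times(unit,m),branch(0,m,0)),unit).

times(branch(unit,times(unit,m),branch(0,m,0)),unit)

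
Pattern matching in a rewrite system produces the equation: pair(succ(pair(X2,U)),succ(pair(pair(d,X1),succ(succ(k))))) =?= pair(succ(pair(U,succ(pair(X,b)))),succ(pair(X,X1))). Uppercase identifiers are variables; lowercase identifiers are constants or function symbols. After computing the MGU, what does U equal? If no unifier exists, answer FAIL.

succ(pair(pair(d,succ(succ(k))),b))

Decompose pair/2: succ(pair(X2,U)) =?= succ(pair(U,succ(pair(X,b)))),  succ(pair(pair(d,X1),succ(succ(k)))) =?= succ(pair(X,X1)).
Decompose succ/1: pair(X2,U) =?= pair(U,succ(pair(X,b))).
Decompose pair/2: X2 =?= U,  U =?= succ(pair(X,b)).
Bind X2 := U; no other remaining equation mentions X2.
Bind U := succ(pair(X,b)); no other remaining equation mentions U. Substituting into the earlier binding gives X2 := succ(pair(X,b)).
Decompose succ/1: pair(pair(d,X1),succ(succ(k))) =?= pair(X,X1).
Decompose pair/2: pair(d,X1) =?= X,  succ(succ(k)) =?= X1.
Bind X := pair(d,X1); no other remaining equation mentions X. Substituting into the earlier bindings gives X2 := succ(pair(pair(d,X1),b)), U := succ(pair(pair(d,X1),b)).
Bind X1 := succ(succ(k)). Substituting into the earlier bindings gives X2 := succ(pair(pair(d,succ(succ(k))),b)), U := succ(pair(pair(d,succ(succ(k))),b)), X := pair(d,succ(succ(k))).
MGU = { X2 ↦ succ(pair(pair(d,succ(succ(k))),b)), U ↦ succ(pair(pair(d,succ(succ(k))),b)), X ↦ pair(d,succ(succ(k))), X1 ↦ succ(succ(k)) }, so U ↦ succ(pair(pair(d,succ(succ(k))),b)).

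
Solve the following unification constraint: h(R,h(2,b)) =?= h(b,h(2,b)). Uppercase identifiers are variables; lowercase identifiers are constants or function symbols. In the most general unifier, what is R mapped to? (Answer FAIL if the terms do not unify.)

b

Decompose h/2: R =?= b,  h(2,b) =?= h(2,b).
Bind R := b; no other remaining equation mentions R.
Delete trivial equation h(2,b) =?= h(2,b).
MGU = { R -> b }, so R -> b.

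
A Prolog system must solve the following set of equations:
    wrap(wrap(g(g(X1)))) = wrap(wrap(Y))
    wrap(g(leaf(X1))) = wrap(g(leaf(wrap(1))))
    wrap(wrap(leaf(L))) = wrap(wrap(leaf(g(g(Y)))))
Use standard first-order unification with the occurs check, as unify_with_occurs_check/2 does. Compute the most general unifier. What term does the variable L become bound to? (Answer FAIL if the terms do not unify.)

g(g(g(g(wrap(1)))))

Decompose wrap/1: wrap(g(g(X1))) = wrap(Y).
Decompose wrap/1: g(g(X1)) = Y.
Bind Y := g(g(X1)); substituting into the one remaining equation that mentions Y gives: wrap(wrap(leaf(L))) = wrap(wrap(leaf(g(g(g(g(X1))))))).
Decompose wrap/1: g(leaf(X1)) = g(leaf(wrap(1))).
Decompose g/1: leaf(X1) = leaf(wrap(1)).
Decompose leaf/1: X1 = wrap(1).
Bind X1 := wrap(1); substituting into the remaining equation gives: wrap(wrap(leaf(L))) = wrap(wrap(leaf(g(g(g(g(wrap(1)))))))). Substituting into the earlier binding gives Y := g(g(wrap(1))).
Decompose wrap/1: wrap(leaf(L)) = wrap(leaf(g(g(g(g(wrap(1))))))).
Decompose wrap/1: leaf(L) = leaf(g(g(g(g(wrap(1)))))).
Decompose leaf/1: L = g(g(g(g(wrap(1))))).
Bind L := g(g(g(g(wrap(1))))).
MGU = { Y -> g(g(wrap(1))), X1 -> wrap(1), L -> g(g(g(g(wrap(1))))) }, so L -> g(g(g(g(wrap(1))))).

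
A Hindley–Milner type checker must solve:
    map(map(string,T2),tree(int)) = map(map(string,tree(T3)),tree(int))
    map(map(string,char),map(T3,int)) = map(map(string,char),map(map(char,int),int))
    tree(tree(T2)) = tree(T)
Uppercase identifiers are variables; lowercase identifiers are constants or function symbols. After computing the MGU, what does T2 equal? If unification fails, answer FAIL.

Decompose map/2: map(string,T2) = map(string,tree(T3)),  tree(int) = tree(int).
Decompose map/2: string = string,  T2 = tree(T3).
Delete trivial equation string = string.
Bind T2 := tree(T3); substituting into the one remaining equation that mentions T2 gives: tree(tree(tree(T3))) = tree(T).
Delete trivial equation tree(int) = tree(int).
Decompose map/2: map(string,char) = map(string,char),  map(T3,int) = map(map(char,int),int).
Delete trivial equation map(string,char) = map(string,char).
Decompose map/2: T3 = map(char,int),  int = int.
Bind T3 := map(char,int); substituting into the one remaining equation that mentions T3 gives: tree(tree(tree(map(char,int)))) = tree(T). Substituting into the earlier binding gives T2 := tree(map(char,int)).
Delete trivial equation int = int.
Decompose tree/1: tree(tree(map(char,int))) = T.
Bind T := tree(tree(map(char,int))).
MGU = { T2 -> tree(map(char,int)), T3 -> map(char,int), T -> tree(tree(map(char,int))) }, so T2 -> tree(map(char,int)).

tree(map(char,int))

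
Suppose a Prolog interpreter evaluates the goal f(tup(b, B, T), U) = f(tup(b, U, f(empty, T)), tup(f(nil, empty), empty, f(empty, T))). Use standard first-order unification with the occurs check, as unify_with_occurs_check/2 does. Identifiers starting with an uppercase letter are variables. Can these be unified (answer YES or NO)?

Decompose f/2: tup(b, B, T) = tup(b, U, f(empty, T)),  U = tup(f(nil, empty), empty, f(empty, T)).
Decompose tup/3: b = b,  B = U,  T = f(empty, T).
Delete trivial equation b = b.
Bind B := U; no other remaining equation mentions B.
Occurs check fails: T occurs in f(empty, T); the equation T = f(empty, T) has no finite solution.

NO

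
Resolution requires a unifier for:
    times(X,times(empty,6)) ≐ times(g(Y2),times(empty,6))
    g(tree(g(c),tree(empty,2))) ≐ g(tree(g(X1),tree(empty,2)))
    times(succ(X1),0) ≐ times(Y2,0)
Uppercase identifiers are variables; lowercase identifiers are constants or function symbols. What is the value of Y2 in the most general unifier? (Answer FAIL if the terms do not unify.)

succ(c)

Decompose times/2: X ≐ g(Y2),  times(empty,6) ≐ times(empty,6).
Bind X := g(Y2); no other remaining equation mentions X.
Delete trivial equation times(empty,6) ≐ times(empty,6).
Decompose g/1: tree(g(c),tree(empty,2)) ≐ tree(g(X1),tree(empty,2)).
Decompose tree/2: g(c) ≐ g(X1),  tree(empty,2) ≐ tree(empty,2).
Decompose g/1: c ≐ X1.
Bind X1 := c; substituting into the one remaining equation that mentions X1 gives: times(succ(c),0) ≐ times(Y2,0).
Delete trivial equation tree(empty,2) ≐ tree(empty,2).
Decompose times/2: succ(c) ≐ Y2,  0 ≐ 0.
Bind Y2 := succ(c); no other remaining equation mentions Y2. Substituting into the earlier binding gives X := g(succ(c)).
Delete trivial equation 0 ≐ 0.
MGU = { X ↦ g(succ(c)), X1 ↦ c, Y2 ↦ succ(c) }, so Y2 ↦ succ(c).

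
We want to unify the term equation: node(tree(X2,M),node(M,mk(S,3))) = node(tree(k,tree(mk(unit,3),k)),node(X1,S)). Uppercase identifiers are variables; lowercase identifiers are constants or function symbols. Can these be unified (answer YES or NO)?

NO

Decompose node/2: tree(X2,M) = tree(k,tree(mk(unit,3),k)),  node(M,mk(S,3)) = node(X1,S).
Decompose tree/2: X2 = k,  M = tree(mk(unit,3),k).
Bind X2 := k; no other remaining equation mentions X2.
Bind M := tree(mk(unit,3),k); substituting into the remaining equation gives: node(tree(mk(unit,3),k),mk(S,3)) = node(X1,S).
Decompose node/2: tree(mk(unit,3),k) = X1,  mk(S,3) = S.
Bind X1 := tree(mk(unit,3),k); no other remaining equation mentions X1.
Occurs check fails: S occurs in mk(S,3); the equation S = mk(S,3) has no finite solution.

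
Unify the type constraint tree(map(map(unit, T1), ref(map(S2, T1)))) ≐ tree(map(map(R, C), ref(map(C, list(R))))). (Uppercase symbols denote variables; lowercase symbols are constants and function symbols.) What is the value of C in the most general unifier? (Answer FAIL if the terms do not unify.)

Decompose tree/1: map(map(unit, T1), ref(map(S2, T1))) ≐ map(map(R, C), ref(map(C, list(R)))).
Decompose map/2: map(unit, T1) ≐ map(R, C),  ref(map(S2, T1)) ≐ ref(map(C, list(R))).
Decompose map/2: unit ≐ R,  T1 ≐ C.
Bind R := unit; substituting into the one remaining equation that mentions R gives: ref(map(S2, T1)) ≐ ref(map(C, list(unit))).
Bind T1 := C; substituting into the remaining equation gives: ref(map(S2, C)) ≐ ref(map(C, list(unit))).
Decompose ref/1: map(S2, C) ≐ map(C, list(unit)).
Decompose map/2: S2 ≐ C,  C ≐ list(unit).
Bind S2 := C; no other remaining equation mentions S2.
Bind C := list(unit). Substituting into the earlier bindings gives T1 := list(unit), S2 := list(unit).
MGU = { R := unit, T1 := list(unit), S2 := list(unit), C := list(unit) }, so C := list(unit).

list(unit)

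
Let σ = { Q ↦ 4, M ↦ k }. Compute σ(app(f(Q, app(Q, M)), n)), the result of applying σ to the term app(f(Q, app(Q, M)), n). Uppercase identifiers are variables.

app(f(4, app(4, k)), n)

Replace each occurrence of Q with 4.
Replace each occurrence of M with k.
Result: app(f(4, app(4, k)), n).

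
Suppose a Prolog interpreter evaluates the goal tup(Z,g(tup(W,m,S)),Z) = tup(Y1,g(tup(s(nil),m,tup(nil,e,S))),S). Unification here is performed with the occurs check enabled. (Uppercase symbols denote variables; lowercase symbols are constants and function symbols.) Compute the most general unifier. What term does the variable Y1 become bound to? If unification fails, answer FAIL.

Decompose tup/3: Z = Y1,  g(tup(W,m,S)) = g(tup(s(nil),m,tup(nil,e,S))),  Z = S.
Bind Z := Y1; substituting into the one remaining equation that mentions Z gives: Y1 = S.
Decompose g/1: tup(W,m,S) = tup(s(nil),m,tup(nil,e,S)).
Decompose tup/3: W = s(nil),  m = m,  S = tup(nil,e,S).
Bind W := s(nil); no other remaining equation mentions W.
Delete trivial equation m = m.
Occurs check fails: S occurs in tup(nil,e,S); the equation S = tup(nil,e,S) has no finite solution.

FAIL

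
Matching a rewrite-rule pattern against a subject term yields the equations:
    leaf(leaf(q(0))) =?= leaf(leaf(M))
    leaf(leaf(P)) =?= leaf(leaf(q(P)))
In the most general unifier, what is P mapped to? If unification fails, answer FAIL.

Decompose leaf/1: leaf(q(0)) =?= leaf(M).
Decompose leaf/1: q(0) =?= M.
Bind M := q(0); no other remaining equation mentions M.
Decompose leaf/1: leaf(P) =?= leaf(q(P)).
Decompose leaf/1: P =?= q(P).
Occurs check fails: P occurs in q(P); the equation P =?= q(P) has no finite solution.

FAIL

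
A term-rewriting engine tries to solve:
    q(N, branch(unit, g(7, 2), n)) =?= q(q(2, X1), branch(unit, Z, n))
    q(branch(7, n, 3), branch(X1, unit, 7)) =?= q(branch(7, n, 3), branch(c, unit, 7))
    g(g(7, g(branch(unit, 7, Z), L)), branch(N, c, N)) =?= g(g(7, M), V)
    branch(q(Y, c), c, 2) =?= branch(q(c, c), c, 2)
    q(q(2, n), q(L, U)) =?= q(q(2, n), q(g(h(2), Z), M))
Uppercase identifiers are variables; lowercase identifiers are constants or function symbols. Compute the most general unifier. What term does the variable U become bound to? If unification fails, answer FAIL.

Decompose q/2: N =?= q(2, X1),  branch(unit, g(7, 2), n) =?= branch(unit, Z, n).
Bind N := q(2, X1); substituting into the one remaining equation that mentions N gives: g(g(7, g(branch(unit, 7, Z), L)), branch(q(2, X1), c, q(2, X1))) =?= g(g(7, M), V).
Decompose branch/3: unit =?= unit,  g(7, 2) =?= Z,  n =?= n.
Delete trivial equation unit =?= unit.
Bind Z := g(7, 2); substituting into the 2 remaining equations that mention Z gives: g(g(7, g(branch(unit, 7, g(7, 2)), L)), branch(q(2, X1), c, q(2, X1))) =?= g(g(7, M), V),  q(q(2, n), q(L, U)) =?= q(q(2, n), q(g(h(2), g(7, 2)), M)).
Delete trivial equation n =?= n.
Decompose q/2: branch(7, n, 3) =?= branch(7, n, 3),  branch(X1, unit, 7) =?= branch(c, unit, 7).
Delete trivial equation branch(7, n, 3) =?= branch(7, n, 3).
Decompose branch/3: X1 =?= c,  unit =?= unit,  7 =?= 7.
Bind X1 := c; substituting into the one remaining equation that mentions X1 gives: g(g(7, g(branch(unit, 7, g(7, 2)), L)), branch(q(2, c), c, q(2, c))) =?= g(g(7, M), V). Substituting into the earlier binding gives N := q(2, c).
Delete trivial equation unit =?= unit.
Delete trivial equation 7 =?= 7.
Decompose g/2: g(7, g(branch(unit, 7, g(7, 2)), L)) =?= g(7, M),  branch(q(2, c), c, q(2, c)) =?= V.
Decompose g/2: 7 =?= 7,  g(branch(unit, 7, g(7, 2)), L) =?= M.
Delete trivial equation 7 =?= 7.
Bind M := g(branch(unit, 7, g(7, 2)), L); substituting into the one remaining equation that mentions M gives: q(q(2, n), q(L, U)) =?= q(q(2, n), q(g(h(2), g(7, 2)), g(branch(unit, 7, g(7, 2)), L))).
Bind V := branch(q(2, c), c, q(2, c)); no other remaining equation mentions V.
Decompose branch/3: q(Y, c) =?= q(c, c),  c =?= c,  2 =?= 2.
Decompose q/2: Y =?= c,  c =?= c.
Bind Y := c; no other remaining equation mentions Y.
Delete trivial equation c =?= c.
Delete trivial equation c =?= c.
Delete trivial equation 2 =?= 2.
Decompose q/2: q(2, n) =?= q(2, n),  q(L, U) =?= q(g(h(2), g(7, 2)), g(branch(unit, 7, g(7, 2)), L)).
Delete trivial equation q(2, n) =?= q(2, n).
Decompose q/2: L =?= g(h(2), g(7, 2)),  U =?= g(branch(unit, 7, g(7, 2)), L).
Bind L := g(h(2), g(7, 2)); substituting into the remaining equation gives: U =?= g(branch(unit, 7, g(7, 2)), g(h(2), g(7, 2))). Substituting into the earlier binding gives M := g(branch(unit, 7, g(7, 2)), g(h(2), g(7, 2))).
Bind U := g(branch(unit, 7, g(7, 2)), g(h(2), g(7, 2))).
MGU = { N -> q(2, c), Z -> g(7, 2), X1 -> c, M -> g(branch(unit, 7, g(7, 2)), g(h(2), g(7, 2))), V -> branch(q(2, c), c, q(2, c)), Y -> c, L -> g(h(2), g(7, 2)), U -> g(branch(unit, 7, g(7, 2)), g(h(2), g(7, 2))) }, so U -> g(branch(unit, 7, g(7, 2)), g(h(2), g(7, 2))).

g(branch(unit, 7, g(7, 2)), g(h(2), g(7, 2)))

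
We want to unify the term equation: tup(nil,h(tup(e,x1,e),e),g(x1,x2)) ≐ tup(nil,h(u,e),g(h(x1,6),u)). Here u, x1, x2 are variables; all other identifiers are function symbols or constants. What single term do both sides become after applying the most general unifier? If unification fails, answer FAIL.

FAIL

Decompose tup/3: nil ≐ nil,  h(tup(e,x1,e),e) ≐ h(u,e),  g(x1,x2) ≐ g(h(x1,6),u).
Delete trivial equation nil ≐ nil.
Decompose h/2: tup(e,x1,e) ≐ u,  e ≐ e.
Bind u := tup(e,x1,e); substituting into the one remaining equation that mentions u gives: g(x1,x2) ≐ g(h(x1,6),tup(e,x1,e)).
Delete trivial equation e ≐ e.
Decompose g/2: x1 ≐ h(x1,6),  x2 ≐ tup(e,x1,e).
Occurs check fails: x1 occurs in h(x1,6); the equation x1 ≐ h(x1,6) has no finite solution.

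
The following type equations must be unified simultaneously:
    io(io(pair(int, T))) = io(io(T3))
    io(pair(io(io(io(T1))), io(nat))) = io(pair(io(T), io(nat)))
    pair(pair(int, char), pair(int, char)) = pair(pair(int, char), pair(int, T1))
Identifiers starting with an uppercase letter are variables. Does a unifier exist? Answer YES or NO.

YES

Decompose io/1: io(pair(int, T)) = io(T3).
Decompose io/1: pair(int, T) = T3.
Bind T3 := pair(int, T); no other remaining equation mentions T3.
Decompose io/1: pair(io(io(io(T1))), io(nat)) = pair(io(T), io(nat)).
Decompose pair/2: io(io(io(T1))) = io(T),  io(nat) = io(nat).
Decompose io/1: io(io(T1)) = T.
Bind T := io(io(T1)); no other remaining equation mentions T. Substituting into the earlier binding gives T3 := pair(int, io(io(T1))).
Delete trivial equation io(nat) = io(nat).
Decompose pair/2: pair(int, char) = pair(int, char),  pair(int, char) = pair(int, T1).
Delete trivial equation pair(int, char) = pair(int, char).
Decompose pair/2: int = int,  char = T1.
Delete trivial equation int = int.
Bind T1 := char. Substituting into the earlier bindings gives T3 := pair(int, io(io(char))), T := io(io(char)).
No equations remain and no clash or occurs-check failure arose, so a unifier exists.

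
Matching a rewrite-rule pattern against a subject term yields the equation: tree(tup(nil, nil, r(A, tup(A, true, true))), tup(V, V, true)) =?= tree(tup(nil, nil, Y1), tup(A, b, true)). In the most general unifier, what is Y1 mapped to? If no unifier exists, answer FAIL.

r(b, tup(b, true, true))

Decompose tree/2: tup(nil, nil, r(A, tup(A, true, true))) =?= tup(nil, nil, Y1),  tup(V, V, true) =?= tup(A, b, true).
Decompose tup/3: nil =?= nil,  nil =?= nil,  r(A, tup(A, true, true)) =?= Y1.
Delete trivial equation nil =?= nil.
Delete trivial equation nil =?= nil.
Bind Y1 := r(A, tup(A, true, true)); no other remaining equation mentions Y1.
Decompose tup/3: V =?= A,  V =?= b,  true =?= true.
Bind V := A; substituting into the one remaining equation that mentions V gives: A =?= b.
Bind A := b; no other remaining equation mentions A. Substituting into the earlier bindings gives Y1 := r(b, tup(b, true, true)), V := b.
Delete trivial equation true =?= true.
MGU = { Y1 := r(b, tup(b, true, true)), V := b, A := b }, so Y1 := r(b, tup(b, true, true)).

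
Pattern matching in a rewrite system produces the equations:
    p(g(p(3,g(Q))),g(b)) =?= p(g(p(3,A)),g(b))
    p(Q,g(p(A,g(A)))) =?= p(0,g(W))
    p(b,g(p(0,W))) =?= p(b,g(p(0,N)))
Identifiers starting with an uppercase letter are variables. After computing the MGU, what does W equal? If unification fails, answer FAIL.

Decompose p/2: g(p(3,g(Q))) =?= g(p(3,A)),  g(b) =?= g(b).
Decompose g/1: p(3,g(Q)) =?= p(3,A).
Decompose p/2: 3 =?= 3,  g(Q) =?= A.
Delete trivial equation 3 =?= 3.
Bind A := g(Q); substituting into the one remaining equation that mentions A gives: p(Q,g(p(g(Q),g(g(Q))))) =?= p(0,g(W)).
Delete trivial equation g(b) =?= g(b).
Decompose p/2: Q =?= 0,  g(p(g(Q),g(g(Q)))) =?= g(W).
Bind Q := 0; substituting into the one remaining equation that mentions Q gives: g(p(g(0),g(g(0)))) =?= g(W). Substituting into the earlier binding gives A := g(0).
Decompose g/1: p(g(0),g(g(0))) =?= W.
Bind W := p(g(0),g(g(0))); substituting into the remaining equation gives: p(b,g(p(0,p(g(0),g(g(0)))))) =?= p(b,g(p(0,N))).
Decompose p/2: b =?= b,  g(p(0,p(g(0),g(g(0))))) =?= g(p(0,N)).
Delete trivial equation b =?= b.
Decompose g/1: p(0,p(g(0),g(g(0)))) =?= p(0,N).
Decompose p/2: 0 =?= 0,  p(g(0),g(g(0))) =?= N.
Delete trivial equation 0 =?= 0.
Bind N := p(g(0),g(g(0))).
MGU = { A -> g(0), Q -> 0, W -> p(g(0),g(g(0))), N -> p(g(0),g(g(0))) }, so W -> p(g(0),g(g(0))).

p(g(0),g(g(0)))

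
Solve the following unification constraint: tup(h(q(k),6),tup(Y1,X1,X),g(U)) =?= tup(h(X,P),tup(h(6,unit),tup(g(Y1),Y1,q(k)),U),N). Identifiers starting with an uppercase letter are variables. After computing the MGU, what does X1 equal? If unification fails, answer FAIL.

tup(g(h(6,unit)),h(6,unit),q(k))

Decompose tup/3: h(q(k),6) =?= h(X,P),  tup(Y1,X1,X) =?= tup(h(6,unit),tup(g(Y1),Y1,q(k)),U),  g(U) =?= N.
Decompose h/2: q(k) =?= X,  6 =?= P.
Bind X := q(k); substituting into the one remaining equation that mentions X gives: tup(Y1,X1,q(k)) =?= tup(h(6,unit),tup(g(Y1),Y1,q(k)),U).
Bind P := 6; no other remaining equation mentions P.
Decompose tup/3: Y1 =?= h(6,unit),  X1 =?= tup(g(Y1),Y1,q(k)),  q(k) =?= U.
Bind Y1 := h(6,unit); substituting into the one remaining equation that mentions Y1 gives: X1 =?= tup(g(h(6,unit)),h(6,unit),q(k)).
Bind X1 := tup(g(h(6,unit)),h(6,unit),q(k)); no other remaining equation mentions X1.
Bind U := q(k); substituting into the remaining equation gives: g(q(k)) =?= N.
Bind N := g(q(k)).
MGU = { X := q(k), P := 6, Y1 := h(6,unit), X1 := tup(g(h(6,unit)),h(6,unit),q(k)), U := q(k), N := g(q(k)) }, so X1 := tup(g(h(6,unit)),h(6,unit),q(k)).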